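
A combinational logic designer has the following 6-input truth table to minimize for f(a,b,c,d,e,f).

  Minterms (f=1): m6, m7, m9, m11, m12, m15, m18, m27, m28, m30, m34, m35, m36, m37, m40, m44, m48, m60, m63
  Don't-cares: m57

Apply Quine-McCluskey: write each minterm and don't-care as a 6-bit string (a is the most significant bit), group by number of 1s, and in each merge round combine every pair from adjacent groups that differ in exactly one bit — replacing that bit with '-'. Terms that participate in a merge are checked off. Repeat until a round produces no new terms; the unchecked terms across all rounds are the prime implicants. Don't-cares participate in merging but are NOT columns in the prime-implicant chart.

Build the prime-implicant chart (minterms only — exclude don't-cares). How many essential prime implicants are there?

Round 0: 000110✓ 000111✓ 001001✓ 001011✓ 001100✓ 001111✓ 010010 011011✓ 011100✓ 011110✓ 100010✓ 100011✓ 100100✓ 100101✓ 101000✓ 101100✓ 110000 111001 111100✓ 111111
Round 1: -01100✓ -11100✓ 0-1011 0-1100✓ 00-111 00011- 001-11 0010-1 0111-0 1-1100✓ 10-100 10001- 10010- 101-00
Round 2: --1100
PIs = {--1100, 0-1011, 00-111, 00011-, 001-11, 0010-1, 010010, 0111-0, 10-100, 10001-, 10010-, 101-00, 110000, 111001, 111111}
Coverage chart:
  m6: 00011- ←essential
  m7: 00-111,00011-
  m9: 0010-1 ←essential
  m11: 0-1011,001-11,0010-1
  m12: --1100 ←essential
  m15: 00-111,001-11
  m18: 010010 ←essential
  m27: 0-1011 ←essential
  m28: --1100,0111-0
  m30: 0111-0 ←essential
  m34: 10001- ←essential
  m35: 10001- ←essential
  m36: 10-100,10010-
  m37: 10010- ←essential
  m40: 101-00 ←essential
  m44: --1100,10-100,101-00
  m48: 110000 ←essential
  m60: --1100 ←essential
  m63: 111111 ←essential
Essential: --1100, 0-1011, 00011-, 0010-1, 010010, 0111-0, 10001-, 10010-, 101-00, 110000, 111111

11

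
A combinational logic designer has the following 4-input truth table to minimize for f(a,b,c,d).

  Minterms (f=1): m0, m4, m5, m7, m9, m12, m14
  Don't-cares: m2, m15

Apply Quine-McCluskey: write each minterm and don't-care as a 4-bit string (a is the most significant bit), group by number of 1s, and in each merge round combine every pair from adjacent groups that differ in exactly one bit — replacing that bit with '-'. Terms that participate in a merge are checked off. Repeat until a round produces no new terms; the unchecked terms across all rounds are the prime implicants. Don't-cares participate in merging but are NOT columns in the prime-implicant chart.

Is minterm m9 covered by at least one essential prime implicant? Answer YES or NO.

YES

[col 0] 0000*, 0010*, 0100*, 0101*, 0111*, 1001, 1100*, 1110*, 1111*
[col 1] -100, -111, 0-00, 00-0, 01-1, 010-, 11-0, 111-
Prime implicants: -100, -111, 0-00, 00-0, 01-1, 010-, 1001, 11-0, 111-
PI chart (minterm → PIs covering it):
  0 | 0-00,00-0
  4 | -100,0-00,010-
  5 | 01-1,010-
  7 | -111,01-1
  9 | 1001  (sole → essential)
  12 | -100,11-0
  14 | 11-0,111-
Essential prime implicants: 1001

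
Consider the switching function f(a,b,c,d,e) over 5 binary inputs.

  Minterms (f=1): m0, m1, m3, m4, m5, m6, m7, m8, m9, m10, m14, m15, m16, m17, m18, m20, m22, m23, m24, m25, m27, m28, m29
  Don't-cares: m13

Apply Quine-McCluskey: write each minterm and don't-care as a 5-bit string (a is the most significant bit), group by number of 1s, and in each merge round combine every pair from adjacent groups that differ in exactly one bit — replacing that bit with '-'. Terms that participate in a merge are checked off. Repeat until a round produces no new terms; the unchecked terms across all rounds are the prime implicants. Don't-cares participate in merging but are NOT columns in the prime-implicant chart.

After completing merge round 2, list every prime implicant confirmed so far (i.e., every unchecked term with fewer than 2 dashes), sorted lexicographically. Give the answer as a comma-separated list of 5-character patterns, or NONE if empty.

Round 0: 00000✓ 00001✓ 00011✓ 00100✓ 00101✓ 00110✓ 00111✓ 01000✓ 01001✓ 01010✓ 01101✓ 01110✓ 01111✓ 10000✓ 10001✓ 10010✓ 10100✓ 10110✓ 10111✓ 11000✓ 11001✓ 11011✓ 11100✓ 11101✓
Round 1: -0000✓ -0001✓ -0100✓ -0110✓ -0111✓ -1000✓ -1001✓ -1101✓ 0-000✓ 0-001✓ 0-101✓ 0-110✓ 0-111✓ 00-00✓ 00-01✓ 00-11✓ 000-1✓ 0000-✓ 001-0✓ 001-1✓ 0010-✓ 0011-✓ 01-01✓ 01-10 010-0 0100-✓ 011-1✓ 0111-✓ 1-000✓ 1-001✓ 1-100✓ 10-00✓ 10-10✓ 100-0✓ 1000-✓ 101-0✓ 1011-✓ 11-00✓ 11-01✓ 110-1 1100-✓ 1110-✓
Round 2: --000✓ --001✓ -0-00 -000-✓ -01-0 -011- -1-01 -100-✓ 0--01 0-00-✓ 0-1-1 0-11- 00--1 00-0- 001-- 1--00 1-00-✓ 10--0 11-0-
Round 3: --00-
PIs = {--00-, -0-00, -01-0, -011-, -1-01, 0--01, 0-1-1, 0-11-, 00--1, 00-0-, 001--, 01-10, 010-0, 1--00, 10--0, 11-0-, 110-1}

01-10, 010-0, 110-1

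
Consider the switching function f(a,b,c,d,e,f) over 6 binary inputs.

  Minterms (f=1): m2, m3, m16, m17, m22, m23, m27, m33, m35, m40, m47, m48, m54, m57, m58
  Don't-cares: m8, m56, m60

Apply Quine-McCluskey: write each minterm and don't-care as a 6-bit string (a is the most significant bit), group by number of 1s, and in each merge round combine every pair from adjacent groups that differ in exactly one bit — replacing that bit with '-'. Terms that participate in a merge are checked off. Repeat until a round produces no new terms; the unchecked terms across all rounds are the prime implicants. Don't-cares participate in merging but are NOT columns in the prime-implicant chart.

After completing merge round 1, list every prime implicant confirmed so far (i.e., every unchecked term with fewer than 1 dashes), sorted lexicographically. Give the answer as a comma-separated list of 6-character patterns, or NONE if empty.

011011, 101111

Round 0: 000010✓ 000011✓ 001000✓ 010000✓ 010001✓ 010110✓ 010111✓ 011011 100001✓ 100011✓ 101000✓ 101111 110000✓ 110110✓ 111000✓ 111001✓ 111010✓ 111100✓
Round 1: -00011 -01000 -10000 -10110 00001- 01000- 01011- 1-1000 1000-1 11-000 111-00 1110-0 11100-
PIs = {-00011, -01000, -10000, -10110, 00001-, 01000-, 01011-, 011011, 1-1000, 1000-1, 101111, 11-000, 111-00, 1110-0, 11100-}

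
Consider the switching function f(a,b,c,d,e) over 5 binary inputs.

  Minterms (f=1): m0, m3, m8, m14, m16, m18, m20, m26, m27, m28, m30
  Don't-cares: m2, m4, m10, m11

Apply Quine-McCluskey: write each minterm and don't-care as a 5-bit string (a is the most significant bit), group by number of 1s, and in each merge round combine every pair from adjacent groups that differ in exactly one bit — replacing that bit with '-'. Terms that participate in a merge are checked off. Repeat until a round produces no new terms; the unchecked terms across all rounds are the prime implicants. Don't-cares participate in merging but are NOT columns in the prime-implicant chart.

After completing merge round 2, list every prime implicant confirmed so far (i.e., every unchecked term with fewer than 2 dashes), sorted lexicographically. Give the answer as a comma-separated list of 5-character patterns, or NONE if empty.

[col 0] 00000*, 00010*, 00011*, 00100*, 01000*, 01010*, 01011*, 01110*, 10000*, 10010*, 10100*, 11010*, 11011*, 11100*, 11110*
[col 1] -0000*, -0010*, -0100*, -1010*, -1011*, -1110*, 0-000*, 0-010*, 0-011*, 00-00*, 000-0*, 0001-*, 01-10*, 010-0*, 0101-*, 1-010*, 1-100, 10-00*, 100-0*, 11-10*, 1101-*, 111-0
[col 2] --010, -0-00, -00-0, -1-10, -101-, 0-0-0, 0-01-
Prime implicants: --010, -0-00, -00-0, -1-10, -101-, 0-0-0, 0-01-, 1-100, 111-0

1-100, 111-0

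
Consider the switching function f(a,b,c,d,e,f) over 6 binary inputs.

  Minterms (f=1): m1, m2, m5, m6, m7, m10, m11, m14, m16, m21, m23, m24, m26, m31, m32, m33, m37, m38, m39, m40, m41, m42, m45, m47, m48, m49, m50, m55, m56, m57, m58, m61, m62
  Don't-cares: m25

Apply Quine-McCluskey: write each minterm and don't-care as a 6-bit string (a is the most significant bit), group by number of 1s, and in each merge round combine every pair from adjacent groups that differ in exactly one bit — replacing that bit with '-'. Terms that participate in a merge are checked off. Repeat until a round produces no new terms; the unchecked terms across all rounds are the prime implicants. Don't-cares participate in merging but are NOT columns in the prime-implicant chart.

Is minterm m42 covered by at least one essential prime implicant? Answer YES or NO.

size-2^0 implicants → 000001(✓)  000010(✓)  000101(✓)  000110(✓)  000111(✓)  001010(✓)  001011(✓)  001110(✓)  010000(✓)  010101(✓)  010111(✓)  011000(✓)  011001(✓)  011010(✓)  011111(✓)  100000(✓)  100001(✓)  100101(✓)  100110(✓)  100111(✓)  101000(✓)  101001(✓)  101010(✓)  101101(✓)  101111(✓)  110000(✓)  110001(✓)  110010(✓)  110111(✓)  111000(✓)  111001(✓)  111010(✓)  111101(✓)  111110(✓)
size-2^1 implicants → -00001(✓)  -00101(✓)  -00110(✓)  -00111(✓)  -01010(✓)  -10000(✓)  -10111(✓)  -11000(✓)  -11001(✓)  -11010(✓)  0-0101(✓)  0-0111(✓)  0-1010(✓)  00-010(✓)  00-110(✓)  000-01(✓)  000-10(✓)  0001-1(✓)  00011-(✓)  001-10(✓)  00101-  01-000(✓)  01-111  0101-1(✓)  0110-0(✓)  01100-(✓)  1-0000(✓)  1-0001(✓)  1-0111(✓)  1-1000(✓)  1-1001(✓)  1-1010(✓)  1-1101(✓)  10-000(✓)  10-001(✓)  10-101(✓)  10-111(✓)  100-01(✓)  10000-(✓)  1001-1(✓)  10011-(✓)  101-01(✓)  1010-0(✓)  10100-(✓)  1011-1(✓)  11-000(✓)  11-001(✓)  11-010(✓)  1100-0(✓)  11000-(✓)  111-01(✓)  111-10  1110-0(✓)  11100-(✓)
size-2^2 implicants → --0111  --1010  -00-01  -001-1  -0011-  -1-000  -110-0  -1100-  0-01-1  00--10  1--000(✓)  1--001(✓)  1-000-(✓)  1-1-01  1-10-0  1-100-(✓)  10--01  10-00-(✓)  10-1-1  11-0-0  11-00-(✓)
size-2^3 implicants → 1--00-
Unchecked terms (primes): --0111, --1010, -00-01, -001-1, -0011-, -1-000, -110-0, -1100-, 0-01-1, 00--10, 00101-, 01-111, 1--00-, 1-1-01, 1-10-0, 10--01, 10-1-1, 11-0-0, 111-10
Minterm coverage:
  m1 ⊆ -00-01 [E]
  m2 ⊆ 00--10 [E]
  m5 ⊆ -00-01,-001-1,0-01-1
  m6 ⊆ -0011-,00--10
  m7 ⊆ --0111,-001-1,-0011-,0-01-1
  m10 ⊆ --1010,00--10,00101-
  m11 ⊆ 00101- [E]
  m14 ⊆ 00--10 [E]
  m16 ⊆ -1-000 [E]
  m21 ⊆ 0-01-1 [E]
  m23 ⊆ --0111,0-01-1,01-111
  m24 ⊆ -1-000,-110-0,-1100-
  m26 ⊆ --1010,-110-0
  m31 ⊆ 01-111 [E]
  m32 ⊆ 1--00- [E]
  m33 ⊆ -00-01,1--00-,10--01
  m37 ⊆ -00-01,-001-1,10--01,10-1-1
  m38 ⊆ -0011- [E]
  m39 ⊆ --0111,-001-1,-0011-,10-1-1
  m40 ⊆ 1--00-,1-10-0
  m41 ⊆ 1--00-,1-1-01,10--01
  m42 ⊆ --1010,1-10-0
  m45 ⊆ 1-1-01,10--01,10-1-1
  m47 ⊆ 10-1-1 [E]
  m48 ⊆ -1-000,1--00-,11-0-0
  m49 ⊆ 1--00- [E]
  m50 ⊆ 11-0-0 [E]
  m55 ⊆ --0111 [E]
  m56 ⊆ -1-000,-110-0,-1100-,1--00-,1-10-0,11-0-0
  m57 ⊆ -1100-,1--00-,1-1-01
  m58 ⊆ --1010,-110-0,1-10-0,11-0-0,111-10
  m61 ⊆ 1-1-01 [E]
  m62 ⊆ 111-10 [E]
E = {--0111, -00-01, -0011-, -1-000, 0-01-1, 00--10, 00101-, 01-111, 1--00-, 1-1-01, 10-1-1, 11-0-0, 111-10}

NO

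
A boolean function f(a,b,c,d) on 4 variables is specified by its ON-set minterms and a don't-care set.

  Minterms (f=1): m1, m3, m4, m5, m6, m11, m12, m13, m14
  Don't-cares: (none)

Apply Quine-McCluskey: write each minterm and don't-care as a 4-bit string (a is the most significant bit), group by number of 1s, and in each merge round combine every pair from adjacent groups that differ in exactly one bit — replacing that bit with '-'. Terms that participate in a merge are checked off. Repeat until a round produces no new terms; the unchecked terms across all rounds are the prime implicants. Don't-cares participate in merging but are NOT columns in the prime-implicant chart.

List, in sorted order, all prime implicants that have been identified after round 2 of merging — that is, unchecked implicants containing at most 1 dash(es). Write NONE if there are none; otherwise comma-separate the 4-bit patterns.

-011, 0-01, 00-1

size-2^0 implicants → 0001(✓)  0011(✓)  0100(✓)  0101(✓)  0110(✓)  1011(✓)  1100(✓)  1101(✓)  1110(✓)
size-2^1 implicants → -011  -100(✓)  -101(✓)  -110(✓)  0-01  00-1  01-0(✓)  010-(✓)  11-0(✓)  110-(✓)
size-2^2 implicants → -1-0  -10-
Unchecked terms (primes): -011, -1-0, -10-, 0-01, 00-1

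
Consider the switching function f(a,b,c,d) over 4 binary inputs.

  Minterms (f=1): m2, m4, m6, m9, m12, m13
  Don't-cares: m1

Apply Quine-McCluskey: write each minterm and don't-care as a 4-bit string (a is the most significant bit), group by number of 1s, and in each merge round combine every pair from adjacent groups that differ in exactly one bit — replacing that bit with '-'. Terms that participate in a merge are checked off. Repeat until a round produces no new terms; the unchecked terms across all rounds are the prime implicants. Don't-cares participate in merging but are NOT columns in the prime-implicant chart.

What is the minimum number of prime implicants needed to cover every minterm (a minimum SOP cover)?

3

[col 0] 0001*, 0010*, 0100*, 0110*, 1001*, 1100*, 1101*
[col 1] -001, -100, 0-10, 01-0, 1-01, 110-
Prime implicants: -001, -100, 0-10, 01-0, 1-01, 110-
PI chart (minterm → PIs covering it):
  2 | 0-10  (sole → essential)
  4 | -100,01-0
  6 | 0-10,01-0
  9 | -001,1-01
  12 | -100,110-
  13 | 1-01,110-
Essential prime implicants: 0-10
Petrick residual → -100, 1-01
Minimum SOP uses 3 PIs: bc'd' + a'cd' + ac'd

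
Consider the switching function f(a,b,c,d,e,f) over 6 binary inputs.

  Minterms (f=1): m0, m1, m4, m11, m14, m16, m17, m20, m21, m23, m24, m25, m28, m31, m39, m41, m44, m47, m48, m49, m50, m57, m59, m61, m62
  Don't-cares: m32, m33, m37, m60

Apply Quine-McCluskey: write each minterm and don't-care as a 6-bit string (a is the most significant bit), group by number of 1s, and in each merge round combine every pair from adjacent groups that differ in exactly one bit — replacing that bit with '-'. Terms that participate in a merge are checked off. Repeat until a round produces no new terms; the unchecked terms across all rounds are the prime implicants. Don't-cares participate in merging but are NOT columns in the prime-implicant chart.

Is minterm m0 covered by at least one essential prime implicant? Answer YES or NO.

YES

[col 0] 000000*, 000001*, 000100*, 001011, 001110, 010000*, 010001*, 010100*, 010101*, 010111*, 011000*, 011001*, 011100*, 011111*, 100000*, 100001*, 100101*, 100111*, 101001*, 101100*, 101111*, 110000*, 110001*, 110010*, 111001*, 111011*, 111100*, 111101*, 111110*
[col 1] -00000*, -00001*, -10000*, -10001*, -11001*, -11100, 0-0000*, 0-0001*, 0-0100*, 000-00*, 00000-*, 01-000*, 01-001*, 01-100*, 01-111, 010-00*, 010-01*, 01000-*, 0101-1, 01010-*, 011-00*, 01100-*, 1-0000*, 1-0001*, 1-1001*, 1-1100, 10-001*, 10-111, 100-01, 10000-*, 1001-1, 11-001*, 1100-0, 11000-*, 111-01, 1110-1, 1111-0, 11110-
[col 2] --0000*, --0001*, -0000-*, -1-001, -1000-*, 0-0-00, 0-000-*, 01--00, 01-00-, 010-0-, 1--001, 1-000-*
[col 3] --000-
Prime implicants: --000-, -1-001, -11100, 0-0-00, 001011, 001110, 01--00, 01-00-, 01-111, 010-0-, 0101-1, 1--001, 1-1100, 10-111, 100-01, 1001-1, 1100-0, 111-01, 1110-1, 1111-0, 11110-
PI chart (minterm → PIs covering it):
  0 | --000-,0-0-00
  1 | --000-  (sole → essential)
  4 | 0-0-00  (sole → essential)
  11 | 001011  (sole → essential)
  14 | 001110  (sole → essential)
  16 | --000-,0-0-00,01--00,01-00-,010-0-
  17 | --000-,-1-001,01-00-,010-0-
  20 | 0-0-00,01--00,010-0-
  21 | 010-0-,0101-1
  23 | 01-111,0101-1
  24 | 01--00,01-00-
  25 | -1-001,01-00-
  28 | -11100,01--00
  31 | 01-111  (sole → essential)
  39 | 10-111,1001-1
  41 | 1--001  (sole → essential)
  44 | 1-1100  (sole → essential)
  47 | 10-111  (sole → essential)
  48 | --000-,1100-0
  49 | --000-,-1-001,1--001
  50 | 1100-0  (sole → essential)
  57 | -1-001,1--001,111-01,1110-1
  59 | 1110-1  (sole → essential)
  61 | 111-01,11110-
  62 | 1111-0  (sole → essential)
Essential prime implicants: --000-, 0-0-00, 001011, 001110, 01-111, 1--001, 1-1100, 10-111, 1100-0, 1110-1, 1111-0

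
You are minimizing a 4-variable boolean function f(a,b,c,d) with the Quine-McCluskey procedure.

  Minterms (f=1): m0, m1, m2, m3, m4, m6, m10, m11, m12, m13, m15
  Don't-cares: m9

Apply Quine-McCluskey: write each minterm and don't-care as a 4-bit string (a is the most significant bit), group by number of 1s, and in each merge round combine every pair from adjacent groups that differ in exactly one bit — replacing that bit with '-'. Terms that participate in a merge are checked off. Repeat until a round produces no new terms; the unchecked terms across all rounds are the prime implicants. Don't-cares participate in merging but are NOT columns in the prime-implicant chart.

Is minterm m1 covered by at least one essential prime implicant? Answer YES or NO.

NO

size-2^0 implicants → 0000(✓)  0001(✓)  0010(✓)  0011(✓)  0100(✓)  0110(✓)  1001(✓)  1010(✓)  1011(✓)  1100(✓)  1101(✓)  1111(✓)
size-2^1 implicants → -001(✓)  -010(✓)  -011(✓)  -100  0-00(✓)  0-10(✓)  00-0(✓)  00-1(✓)  000-(✓)  001-(✓)  01-0(✓)  1-01(✓)  1-11(✓)  10-1(✓)  101-(✓)  11-1(✓)  110-
size-2^2 implicants → -0-1  -01-  0--0  00--  1--1
Unchecked terms (primes): -0-1, -01-, -100, 0--0, 00--, 1--1, 110-
Minterm coverage:
  m0 ⊆ 0--0,00--
  m1 ⊆ -0-1,00--
  m2 ⊆ -01-,0--0,00--
  m3 ⊆ -0-1,-01-,00--
  m4 ⊆ -100,0--0
  m6 ⊆ 0--0 [E]
  m10 ⊆ -01- [E]
  m11 ⊆ -0-1,-01-,1--1
  m12 ⊆ -100,110-
  m13 ⊆ 1--1,110-
  m15 ⊆ 1--1 [E]
E = {-01-, 0--0, 1--1}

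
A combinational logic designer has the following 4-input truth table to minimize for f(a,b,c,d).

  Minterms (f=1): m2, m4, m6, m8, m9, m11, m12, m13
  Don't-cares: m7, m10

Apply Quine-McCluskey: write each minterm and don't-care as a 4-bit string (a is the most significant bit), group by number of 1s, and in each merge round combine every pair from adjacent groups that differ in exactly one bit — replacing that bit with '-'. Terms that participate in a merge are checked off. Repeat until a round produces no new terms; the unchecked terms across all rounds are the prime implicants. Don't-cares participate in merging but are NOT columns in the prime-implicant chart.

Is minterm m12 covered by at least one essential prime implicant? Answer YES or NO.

[col 0] 0010*, 0100*, 0110*, 0111*, 1000*, 1001*, 1010*, 1011*, 1100*, 1101*
[col 1] -010, -100, 0-10, 01-0, 011-, 1-00*, 1-01*, 10-0*, 10-1*, 100-*, 101-*, 110-*
[col 2] 1-0-, 10--
Prime implicants: -010, -100, 0-10, 01-0, 011-, 1-0-, 10--
PI chart (minterm → PIs covering it):
  2 | -010,0-10
  4 | -100,01-0
  6 | 0-10,01-0,011-
  8 | 1-0-,10--
  9 | 1-0-,10--
  11 | 10--  (sole → essential)
  12 | -100,1-0-
  13 | 1-0-  (sole → essential)
Essential prime implicants: 1-0-, 10--

YES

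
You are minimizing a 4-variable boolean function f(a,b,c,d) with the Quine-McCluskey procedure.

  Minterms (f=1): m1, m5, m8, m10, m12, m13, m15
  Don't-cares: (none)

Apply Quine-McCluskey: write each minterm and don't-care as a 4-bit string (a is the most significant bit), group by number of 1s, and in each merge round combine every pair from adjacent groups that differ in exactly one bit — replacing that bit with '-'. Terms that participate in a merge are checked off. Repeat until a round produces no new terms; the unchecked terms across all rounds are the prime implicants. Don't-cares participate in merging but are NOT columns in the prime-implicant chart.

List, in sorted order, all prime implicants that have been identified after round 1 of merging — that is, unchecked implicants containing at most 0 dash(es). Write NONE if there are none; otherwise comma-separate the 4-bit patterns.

NONE

Round 0: 0001✓ 0101✓ 1000✓ 1010✓ 1100✓ 1101✓ 1111✓
Round 1: -101 0-01 1-00 10-0 11-1 110-
PIs = {-101, 0-01, 1-00, 10-0, 11-1, 110-}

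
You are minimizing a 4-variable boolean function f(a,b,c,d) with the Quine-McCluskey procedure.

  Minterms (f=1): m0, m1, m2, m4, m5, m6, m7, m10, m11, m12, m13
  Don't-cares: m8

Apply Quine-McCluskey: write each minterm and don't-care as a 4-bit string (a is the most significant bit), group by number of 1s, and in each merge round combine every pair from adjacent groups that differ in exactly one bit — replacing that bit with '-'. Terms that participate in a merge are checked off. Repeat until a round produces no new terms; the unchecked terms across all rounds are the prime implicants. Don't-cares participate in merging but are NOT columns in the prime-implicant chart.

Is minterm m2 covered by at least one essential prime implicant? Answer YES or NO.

NO

[col 0] 0000*, 0001*, 0010*, 0100*, 0101*, 0110*, 0111*, 1000*, 1010*, 1011*, 1100*, 1101*
[col 1] -000*, -010*, -100*, -101*, 0-00*, 0-01*, 0-10*, 00-0*, 000-*, 01-0*, 01-1*, 010-*, 011-*, 1-00*, 10-0*, 101-, 110-*
[col 2] --00, -0-0, -10-, 0--0, 0-0-, 01--
Prime implicants: --00, -0-0, -10-, 0--0, 0-0-, 01--, 101-
PI chart (minterm → PIs covering it):
  0 | --00,-0-0,0--0,0-0-
  1 | 0-0-  (sole → essential)
  2 | -0-0,0--0
  4 | --00,-10-,0--0,0-0-,01--
  5 | -10-,0-0-,01--
  6 | 0--0,01--
  7 | 01--  (sole → essential)
  10 | -0-0,101-
  11 | 101-  (sole → essential)
  12 | --00,-10-
  13 | -10-  (sole → essential)
Essential prime implicants: -10-, 0-0-, 01--, 101-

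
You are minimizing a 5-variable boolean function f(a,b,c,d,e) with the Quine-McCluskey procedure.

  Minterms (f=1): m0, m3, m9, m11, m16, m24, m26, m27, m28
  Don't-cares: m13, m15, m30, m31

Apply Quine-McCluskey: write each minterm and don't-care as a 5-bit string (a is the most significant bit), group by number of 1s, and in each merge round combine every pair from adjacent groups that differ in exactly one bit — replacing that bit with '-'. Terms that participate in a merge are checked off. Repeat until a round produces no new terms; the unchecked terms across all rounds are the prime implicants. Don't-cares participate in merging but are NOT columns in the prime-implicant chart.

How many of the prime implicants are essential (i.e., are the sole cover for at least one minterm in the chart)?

4

size-2^0 implicants → 00000(✓)  00011(✓)  01001(✓)  01011(✓)  01101(✓)  01111(✓)  10000(✓)  11000(✓)  11010(✓)  11011(✓)  11100(✓)  11110(✓)  11111(✓)
size-2^1 implicants → -0000  -1011(✓)  -1111(✓)  0-011  01-01(✓)  01-11(✓)  010-1(✓)  011-1(✓)  1-000  11-00(✓)  11-10(✓)  11-11(✓)  110-0(✓)  1101-(✓)  111-0(✓)  1111-(✓)
size-2^2 implicants → -1-11  01--1  11--0  11-1-
Unchecked terms (primes): -0000, -1-11, 0-011, 01--1, 1-000, 11--0, 11-1-
Minterm coverage:
  m0 ⊆ -0000 [E]
  m3 ⊆ 0-011 [E]
  m9 ⊆ 01--1 [E]
  m11 ⊆ -1-11,0-011,01--1
  m16 ⊆ -0000,1-000
  m24 ⊆ 1-000,11--0
  m26 ⊆ 11--0,11-1-
  m27 ⊆ -1-11,11-1-
  m28 ⊆ 11--0 [E]
E = {-0000, 0-011, 01--1, 11--0}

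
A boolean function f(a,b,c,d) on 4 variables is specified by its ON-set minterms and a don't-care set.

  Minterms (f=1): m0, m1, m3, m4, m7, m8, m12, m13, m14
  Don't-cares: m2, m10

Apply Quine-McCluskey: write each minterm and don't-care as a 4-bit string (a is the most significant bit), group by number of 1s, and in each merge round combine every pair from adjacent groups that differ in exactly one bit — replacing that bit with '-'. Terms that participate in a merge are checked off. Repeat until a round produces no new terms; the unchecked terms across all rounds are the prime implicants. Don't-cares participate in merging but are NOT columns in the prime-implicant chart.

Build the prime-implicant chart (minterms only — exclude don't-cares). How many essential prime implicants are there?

size-2^0 implicants → 0000(✓)  0001(✓)  0010(✓)  0011(✓)  0100(✓)  0111(✓)  1000(✓)  1010(✓)  1100(✓)  1101(✓)  1110(✓)
size-2^1 implicants → -000(✓)  -010(✓)  -100(✓)  0-00(✓)  0-11  00-0(✓)  00-1(✓)  000-(✓)  001-(✓)  1-00(✓)  1-10(✓)  10-0(✓)  11-0(✓)  110-
size-2^2 implicants → --00  -0-0  00--  1--0
Unchecked terms (primes): --00, -0-0, 0-11, 00--, 1--0, 110-
Minterm coverage:
  m0 ⊆ --00,-0-0,00--
  m1 ⊆ 00-- [E]
  m3 ⊆ 0-11,00--
  m4 ⊆ --00 [E]
  m7 ⊆ 0-11 [E]
  m8 ⊆ --00,-0-0,1--0
  m12 ⊆ --00,1--0,110-
  m13 ⊆ 110- [E]
  m14 ⊆ 1--0 [E]
E = {--00, 0-11, 00--, 1--0, 110-}

5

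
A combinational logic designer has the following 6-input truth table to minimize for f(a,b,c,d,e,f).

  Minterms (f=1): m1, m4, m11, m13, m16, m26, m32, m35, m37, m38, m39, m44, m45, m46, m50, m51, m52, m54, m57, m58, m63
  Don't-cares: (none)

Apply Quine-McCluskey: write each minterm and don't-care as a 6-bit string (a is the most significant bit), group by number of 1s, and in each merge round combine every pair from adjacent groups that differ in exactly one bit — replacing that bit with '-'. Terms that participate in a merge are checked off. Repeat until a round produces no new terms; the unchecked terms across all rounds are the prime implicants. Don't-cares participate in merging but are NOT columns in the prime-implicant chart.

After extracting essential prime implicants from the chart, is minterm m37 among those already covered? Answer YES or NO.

NO

[col 0] 000001, 000100, 001011, 001101*, 010000, 011010*, 100000, 100011*, 100101*, 100110*, 100111*, 101100*, 101101*, 101110*, 110010*, 110011*, 110100*, 110110*, 111001, 111010*, 111111
[col 1] -01101, -11010, 1-0011, 1-0110, 10-101, 10-110, 100-11, 1001-1, 10011-, 1011-0, 10110-, 11-010, 110-10, 11001-, 1101-0
Prime implicants: -01101, -11010, 000001, 000100, 001011, 010000, 1-0011, 1-0110, 10-101, 10-110, 100-11, 100000, 1001-1, 10011-, 1011-0, 10110-, 11-010, 110-10, 11001-, 1101-0, 111001, 111111
PI chart (minterm → PIs covering it):
  1 | 000001  (sole → essential)
  4 | 000100  (sole → essential)
  11 | 001011  (sole → essential)
  13 | -01101  (sole → essential)
  16 | 010000  (sole → essential)
  26 | -11010  (sole → essential)
  32 | 100000  (sole → essential)
  35 | 1-0011,100-11
  37 | 10-101,1001-1
  38 | 1-0110,10-110,10011-
  39 | 100-11,1001-1,10011-
  44 | 1011-0,10110-
  45 | -01101,10-101,10110-
  46 | 10-110,1011-0
  50 | 11-010,110-10,11001-
  51 | 1-0011,11001-
  52 | 1101-0  (sole → essential)
  54 | 1-0110,110-10,1101-0
  57 | 111001  (sole → essential)
  58 | -11010,11-010
  63 | 111111  (sole → essential)
Essential prime implicants: -01101, -11010, 000001, 000100, 001011, 010000, 100000, 1101-0, 111001, 111111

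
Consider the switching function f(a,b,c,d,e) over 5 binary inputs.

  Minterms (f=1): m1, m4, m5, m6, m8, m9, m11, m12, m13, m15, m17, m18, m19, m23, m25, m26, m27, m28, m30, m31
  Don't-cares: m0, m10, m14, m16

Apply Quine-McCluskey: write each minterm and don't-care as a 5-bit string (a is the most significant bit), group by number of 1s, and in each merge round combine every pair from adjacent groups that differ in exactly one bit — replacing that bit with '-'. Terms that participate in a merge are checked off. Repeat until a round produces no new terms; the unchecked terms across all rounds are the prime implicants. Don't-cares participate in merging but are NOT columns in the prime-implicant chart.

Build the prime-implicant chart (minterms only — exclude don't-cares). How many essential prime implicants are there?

4

size-2^0 implicants → 00000(✓)  00001(✓)  00100(✓)  00101(✓)  00110(✓)  01000(✓)  01001(✓)  01010(✓)  01011(✓)  01100(✓)  01101(✓)  01110(✓)  01111(✓)  10000(✓)  10001(✓)  10010(✓)  10011(✓)  10111(✓)  11001(✓)  11010(✓)  11011(✓)  11100(✓)  11110(✓)  11111(✓)
size-2^1 implicants → -0000(✓)  -0001(✓)  -1001(✓)  -1010(✓)  -1011(✓)  -1100(✓)  -1110(✓)  -1111(✓)  0-000(✓)  0-001(✓)  0-100(✓)  0-101(✓)  0-110(✓)  00-00(✓)  00-01(✓)  0000-(✓)  001-0(✓)  0010-(✓)  01-00(✓)  01-01(✓)  01-10(✓)  01-11(✓)  010-0(✓)  010-1(✓)  0100-(✓)  0101-(✓)  011-0(✓)  011-1(✓)  0110-(✓)  0111-(✓)  1-001(✓)  1-010(✓)  1-011(✓)  1-111(✓)  10-11(✓)  100-0(✓)  100-1(✓)  1000-(✓)  1001-(✓)  11-10(✓)  11-11(✓)  110-1(✓)  1101-(✓)  111-0(✓)  1111-(✓)
size-2^2 implicants → --001  -000-  -1-10(✓)  -1-11(✓)  -10-1  -101-(✓)  -11-0  -111-(✓)  0--00(✓)  0--01(✓)  0-00-(✓)  0-1-0  0-10-(✓)  00-0-(✓)  01--0(✓)  01--1(✓)  01-0-(✓)  01-1-(✓)  010--(✓)  011--(✓)  1--11  1-0-1  1-01-  100--  11-1-(✓)
size-2^3 implicants → -1-1-  0--0-  01---
Unchecked terms (primes): --001, -000-, -1-1-, -10-1, -11-0, 0--0-, 0-1-0, 01---, 1--11, 1-0-1, 1-01-, 100--
Minterm coverage:
  m1 ⊆ --001,-000-,0--0-
  m4 ⊆ 0--0-,0-1-0
  m5 ⊆ 0--0- [E]
  m6 ⊆ 0-1-0 [E]
  m8 ⊆ 0--0-,01---
  m9 ⊆ --001,-10-1,0--0-,01---
  m11 ⊆ -1-1-,-10-1,01---
  m12 ⊆ -11-0,0--0-,0-1-0,01---
  m13 ⊆ 0--0-,01---
  m15 ⊆ -1-1-,01---
  m17 ⊆ --001,-000-,1-0-1,100--
  m18 ⊆ 1-01-,100--
  m19 ⊆ 1--11,1-0-1,1-01-,100--
  m23 ⊆ 1--11 [E]
  m25 ⊆ --001,-10-1,1-0-1
  m26 ⊆ -1-1-,1-01-
  m27 ⊆ -1-1-,-10-1,1--11,1-0-1,1-01-
  m28 ⊆ -11-0 [E]
  m30 ⊆ -1-1-,-11-0
  m31 ⊆ -1-1-,1--11
E = {-11-0, 0--0-, 0-1-0, 1--11}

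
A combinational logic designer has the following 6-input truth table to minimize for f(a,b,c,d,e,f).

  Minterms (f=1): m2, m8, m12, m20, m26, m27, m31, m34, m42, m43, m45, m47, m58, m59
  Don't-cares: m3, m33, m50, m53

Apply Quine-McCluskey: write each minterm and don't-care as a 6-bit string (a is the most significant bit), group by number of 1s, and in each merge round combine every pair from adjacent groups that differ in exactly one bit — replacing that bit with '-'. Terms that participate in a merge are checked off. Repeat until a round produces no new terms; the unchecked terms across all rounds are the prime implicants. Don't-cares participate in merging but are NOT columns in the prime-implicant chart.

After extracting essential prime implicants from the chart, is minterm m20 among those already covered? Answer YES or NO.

YES

[col 0] 000010*, 000011*, 001000*, 001100*, 010100, 011010*, 011011*, 011111*, 100001, 100010*, 101010*, 101011*, 101101*, 101111*, 110010*, 110101, 111010*, 111011*
[col 1] -00010, -11010*, -11011*, 00001-, 001-00, 011-11, 01101-*, 1-0010*, 1-1010*, 1-1011*, 10-010*, 101-11, 10101-*, 1011-1, 11-010*, 11101-*
[col 2] -1101-, 1--010, 1-101-
Prime implicants: -00010, -1101-, 00001-, 001-00, 010100, 011-11, 1--010, 1-101-, 100001, 101-11, 1011-1, 110101
PI chart (minterm → PIs covering it):
  2 | -00010,00001-
  8 | 001-00  (sole → essential)
  12 | 001-00  (sole → essential)
  20 | 010100  (sole → essential)
  26 | -1101-  (sole → essential)
  27 | -1101-,011-11
  31 | 011-11  (sole → essential)
  34 | -00010,1--010
  42 | 1--010,1-101-
  43 | 1-101-,101-11
  45 | 1011-1  (sole → essential)
  47 | 101-11,1011-1
  58 | -1101-,1--010,1-101-
  59 | -1101-,1-101-
Essential prime implicants: -1101-, 001-00, 010100, 011-11, 1011-1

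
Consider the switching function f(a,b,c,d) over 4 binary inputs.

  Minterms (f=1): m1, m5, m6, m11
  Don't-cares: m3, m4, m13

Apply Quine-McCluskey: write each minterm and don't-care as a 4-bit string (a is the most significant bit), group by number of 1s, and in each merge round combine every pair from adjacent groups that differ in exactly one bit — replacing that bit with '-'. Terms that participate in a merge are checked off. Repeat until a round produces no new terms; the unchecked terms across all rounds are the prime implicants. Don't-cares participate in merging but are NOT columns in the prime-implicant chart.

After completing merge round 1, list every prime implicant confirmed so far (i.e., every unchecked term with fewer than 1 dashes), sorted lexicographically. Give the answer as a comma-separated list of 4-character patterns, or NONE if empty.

[col 0] 0001*, 0011*, 0100*, 0101*, 0110*, 1011*, 1101*
[col 1] -011, -101, 0-01, 00-1, 01-0, 010-
Prime implicants: -011, -101, 0-01, 00-1, 01-0, 010-

NONE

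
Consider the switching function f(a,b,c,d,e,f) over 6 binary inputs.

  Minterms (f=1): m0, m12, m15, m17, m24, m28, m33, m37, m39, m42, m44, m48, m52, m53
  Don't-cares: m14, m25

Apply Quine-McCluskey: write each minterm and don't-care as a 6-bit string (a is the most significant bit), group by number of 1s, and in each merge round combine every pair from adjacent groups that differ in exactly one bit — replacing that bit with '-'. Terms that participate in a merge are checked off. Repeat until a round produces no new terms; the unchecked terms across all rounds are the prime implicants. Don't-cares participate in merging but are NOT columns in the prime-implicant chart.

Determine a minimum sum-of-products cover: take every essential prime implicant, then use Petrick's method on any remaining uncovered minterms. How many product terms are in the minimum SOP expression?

[col 0] 000000, 001100*, 001110*, 001111*, 010001*, 011000*, 011001*, 011100*, 100001*, 100101*, 100111*, 101010, 101100*, 110000*, 110100*, 110101*
[col 1] -01100, 0-1100, 0011-0, 00111-, 01-001, 011-00, 01100-, 1-0101, 100-01, 1001-1, 110-00, 11010-
Prime implicants: -01100, 0-1100, 000000, 0011-0, 00111-, 01-001, 011-00, 01100-, 1-0101, 100-01, 1001-1, 101010, 110-00, 11010-
PI chart (minterm → PIs covering it):
  0 | 000000  (sole → essential)
  12 | -01100,0-1100,0011-0
  15 | 00111-  (sole → essential)
  17 | 01-001  (sole → essential)
  24 | 011-00,01100-
  28 | 0-1100,011-00
  33 | 100-01  (sole → essential)
  37 | 1-0101,100-01,1001-1
  39 | 1001-1  (sole → essential)
  42 | 101010  (sole → essential)
  44 | -01100  (sole → essential)
  48 | 110-00  (sole → essential)
  52 | 110-00,11010-
  53 | 1-0101,11010-
Essential prime implicants: -01100, 000000, 00111-, 01-001, 100-01, 1001-1, 101010, 110-00
Petrick residual → 011-00, 1-0101
Minimum SOP uses 10 PIs: b'cde'f' + a'b'c'd'e'f' + a'b'cde + a'bd'e'f + a'bce'f' + ac'de'f + ab'c'e'f + ab'c'df + ab'cd'ef' + abc'e'f'

10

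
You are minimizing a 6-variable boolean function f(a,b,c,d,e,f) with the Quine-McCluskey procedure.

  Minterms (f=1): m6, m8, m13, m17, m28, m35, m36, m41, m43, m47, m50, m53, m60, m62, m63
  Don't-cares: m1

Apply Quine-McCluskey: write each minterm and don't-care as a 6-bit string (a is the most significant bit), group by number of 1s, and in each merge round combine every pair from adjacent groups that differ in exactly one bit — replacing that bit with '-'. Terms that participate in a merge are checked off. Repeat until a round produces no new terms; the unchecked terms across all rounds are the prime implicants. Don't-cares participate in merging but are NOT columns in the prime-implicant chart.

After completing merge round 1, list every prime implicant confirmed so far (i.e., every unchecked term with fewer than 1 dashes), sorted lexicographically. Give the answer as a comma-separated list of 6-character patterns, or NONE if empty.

size-2^0 implicants → 000001(✓)  000110  001000  001101  010001(✓)  011100(✓)  100011(✓)  100100  101001(✓)  101011(✓)  101111(✓)  110010  110101  111100(✓)  111110(✓)  111111(✓)
size-2^1 implicants → -11100  0-0001  1-1111  10-011  101-11  1010-1  1111-0  11111-
Unchecked terms (primes): -11100, 0-0001, 000110, 001000, 001101, 1-1111, 10-011, 100100, 101-11, 1010-1, 110010, 110101, 1111-0, 11111-

000110, 001000, 001101, 100100, 110010, 110101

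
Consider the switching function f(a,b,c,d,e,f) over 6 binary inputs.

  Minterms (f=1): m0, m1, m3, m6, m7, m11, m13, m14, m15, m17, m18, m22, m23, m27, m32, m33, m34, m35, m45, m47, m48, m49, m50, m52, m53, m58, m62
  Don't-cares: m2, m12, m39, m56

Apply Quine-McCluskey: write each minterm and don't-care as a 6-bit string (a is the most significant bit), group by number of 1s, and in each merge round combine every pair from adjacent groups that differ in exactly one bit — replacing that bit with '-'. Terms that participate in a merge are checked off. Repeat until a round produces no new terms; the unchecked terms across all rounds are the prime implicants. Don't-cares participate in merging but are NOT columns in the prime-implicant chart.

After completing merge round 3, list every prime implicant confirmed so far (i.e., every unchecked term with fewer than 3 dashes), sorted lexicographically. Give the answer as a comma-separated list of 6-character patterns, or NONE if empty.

--0001, --0010, -0-111, -00-11, -011-1, 0-0-10, 0-011-, 0-1011, 00--11, 00-11-, 000-1-, 0011--, 1-00-0, 1-000-, 11-0-0, 110-0-, 111-10

size-2^0 implicants → 000000(✓)  000001(✓)  000010(✓)  000011(✓)  000110(✓)  000111(✓)  001011(✓)  001100(✓)  001101(✓)  001110(✓)  001111(✓)  010001(✓)  010010(✓)  010110(✓)  010111(✓)  011011(✓)  100000(✓)  100001(✓)  100010(✓)  100011(✓)  100111(✓)  101101(✓)  101111(✓)  110000(✓)  110001(✓)  110010(✓)  110100(✓)  110101(✓)  111000(✓)  111010(✓)  111110(✓)
size-2^1 implicants → -00000(✓)  -00001(✓)  -00010(✓)  -00011(✓)  -00111(✓)  -01101(✓)  -01111(✓)  -10001(✓)  -10010(✓)  0-0001(✓)  0-0010(✓)  0-0110(✓)  0-0111(✓)  0-1011  00-011(✓)  00-110(✓)  00-111(✓)  000-10(✓)  000-11(✓)  0000-0(✓)  0000-1(✓)  00000-(✓)  00001-(✓)  00011-(✓)  001-11(✓)  0011-0(✓)  0011-1(✓)  00110-(✓)  00111-(✓)  010-10(✓)  01011-(✓)  1-0000(✓)  1-0001(✓)  1-0010(✓)  10-111(✓)  100-11(✓)  1000-0(✓)  1000-1(✓)  10000-(✓)  10001-(✓)  1011-1(✓)  11-000(✓)  11-010(✓)  110-00(✓)  110-01(✓)  1100-0(✓)  11000-(✓)  11010-(✓)  111-10  1110-0(✓)
size-2^2 implicants → --0001  --0010  -0-111  -00-11  -000-0(✓)  -000-1(✓)  -0000-(✓)  -0001-(✓)  -011-1  0-0-10  0-011-  00--11  00-11-  000-1-  0000--(✓)  0011--  1-00-0  1-000-  1000--(✓)  11-0-0  110-0-
size-2^3 implicants → -000--
Unchecked terms (primes): --0001, --0010, -0-111, -00-11, -000--, -011-1, 0-0-10, 0-011-, 0-1011, 00--11, 00-11-, 000-1-, 0011--, 1-00-0, 1-000-, 11-0-0, 110-0-, 111-10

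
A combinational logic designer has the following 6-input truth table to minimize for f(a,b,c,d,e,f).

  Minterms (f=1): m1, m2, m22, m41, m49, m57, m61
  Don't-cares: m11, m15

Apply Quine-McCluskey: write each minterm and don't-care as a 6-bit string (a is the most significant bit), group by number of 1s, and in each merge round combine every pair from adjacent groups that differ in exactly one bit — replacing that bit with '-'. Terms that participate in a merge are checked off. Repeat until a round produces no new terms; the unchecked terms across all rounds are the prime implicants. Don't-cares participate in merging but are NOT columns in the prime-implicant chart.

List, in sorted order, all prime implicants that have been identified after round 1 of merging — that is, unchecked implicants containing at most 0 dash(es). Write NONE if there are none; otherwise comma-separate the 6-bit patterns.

000001, 000010, 010110

Round 0: 000001 000010 001011✓ 001111✓ 010110 101001✓ 110001✓ 111001✓ 111101✓
Round 1: 001-11 1-1001 11-001 111-01
PIs = {000001, 000010, 001-11, 010110, 1-1001, 11-001, 111-01}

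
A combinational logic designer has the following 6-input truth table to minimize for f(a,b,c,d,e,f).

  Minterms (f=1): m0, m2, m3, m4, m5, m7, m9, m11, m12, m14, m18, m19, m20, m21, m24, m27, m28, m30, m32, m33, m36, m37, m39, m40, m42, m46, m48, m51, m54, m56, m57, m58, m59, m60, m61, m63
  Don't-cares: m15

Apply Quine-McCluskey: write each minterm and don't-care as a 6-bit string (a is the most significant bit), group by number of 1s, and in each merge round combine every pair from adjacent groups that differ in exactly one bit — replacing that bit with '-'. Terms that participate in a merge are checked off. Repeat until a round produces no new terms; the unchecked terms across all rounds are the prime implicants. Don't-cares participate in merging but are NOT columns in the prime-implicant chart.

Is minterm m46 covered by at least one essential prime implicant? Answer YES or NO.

size-2^0 implicants → 000000(✓)  000010(✓)  000011(✓)  000100(✓)  000101(✓)  000111(✓)  001001(✓)  001011(✓)  001100(✓)  001110(✓)  001111(✓)  010010(✓)  010011(✓)  010100(✓)  010101(✓)  011000(✓)  011011(✓)  011100(✓)  011110(✓)  100000(✓)  100001(✓)  100100(✓)  100101(✓)  100111(✓)  101000(✓)  101010(✓)  101110(✓)  110000(✓)  110011(✓)  110110  111000(✓)  111001(✓)  111010(✓)  111011(✓)  111100(✓)  111101(✓)  111111(✓)
size-2^1 implicants → -00000(✓)  -00100(✓)  -00101(✓)  -00111(✓)  -01110  -10011(✓)  -11000(✓)  -11011(✓)  -11100(✓)  0-0010(✓)  0-0011(✓)  0-0100(✓)  0-0101(✓)  0-1011(✓)  0-1100(✓)  0-1110(✓)  00-011(✓)  00-100(✓)  00-111(✓)  000-00(✓)  000-11(✓)  0000-0  00001-(✓)  0001-1(✓)  00010-(✓)  001-11(✓)  0010-1  0011-0(✓)  00111-  01-011(✓)  01-100(✓)  01001-(✓)  01010-(✓)  011-00(✓)  0111-0(✓)  1-0000(✓)  1-1000(✓)  1-1010(✓)  10-000(✓)  100-00(✓)  100-01(✓)  10000-(✓)  1001-1(✓)  10010-(✓)  101-10  1010-0(✓)  11-000(✓)  11-011(✓)  111-00(✓)  111-01(✓)  111-11(✓)  1110-0(✓)  1110-1(✓)  11100-(✓)  11101-(✓)  1111-1(✓)  11110-(✓)
size-2^2 implicants → -00-00  -001-1  -0010-  -1-011  -11-00  0--011  0--100  0-001-  0-010-  0-11-0  00--11  1--000  1-10-0  100-0-  111--1  111-0-  1110--
Unchecked terms (primes): -00-00, -001-1, -0010-, -01110, -1-011, -11-00, 0--011, 0--100, 0-001-, 0-010-, 0-11-0, 00--11, 0000-0, 0010-1, 00111-, 1--000, 1-10-0, 100-0-, 101-10, 110110, 111--1, 111-0-, 1110--
Minterm coverage:
  m0 ⊆ -00-00,0000-0
  m2 ⊆ 0-001-,0000-0
  m3 ⊆ 0--011,0-001-,00--11
  m4 ⊆ -00-00,-0010-,0--100,0-010-
  m5 ⊆ -001-1,-0010-,0-010-
  m7 ⊆ -001-1,00--11
  m9 ⊆ 0010-1 [E]
  m11 ⊆ 0--011,00--11,0010-1
  m12 ⊆ 0--100,0-11-0
  m14 ⊆ -01110,0-11-0,00111-
  m18 ⊆ 0-001- [E]
  m19 ⊆ -1-011,0--011,0-001-
  m20 ⊆ 0--100,0-010-
  m21 ⊆ 0-010- [E]
  m24 ⊆ -11-00 [E]
  m27 ⊆ -1-011,0--011
  m28 ⊆ -11-00,0--100,0-11-0
  m30 ⊆ 0-11-0 [E]
  m32 ⊆ -00-00,1--000,100-0-
  m33 ⊆ 100-0- [E]
  m36 ⊆ -00-00,-0010-,100-0-
  m37 ⊆ -001-1,-0010-,100-0-
  m39 ⊆ -001-1 [E]
  m40 ⊆ 1--000,1-10-0
  m42 ⊆ 1-10-0,101-10
  m46 ⊆ -01110,101-10
  m48 ⊆ 1--000 [E]
  m51 ⊆ -1-011 [E]
  m54 ⊆ 110110 [E]
  m56 ⊆ -11-00,1--000,1-10-0,111-0-,1110--
  m57 ⊆ 111--1,111-0-,1110--
  m58 ⊆ 1-10-0,1110--
  m59 ⊆ -1-011,111--1,1110--
  m60 ⊆ -11-00,111-0-
  m61 ⊆ 111--1,111-0-
  m63 ⊆ 111--1 [E]
E = {-001-1, -1-011, -11-00, 0-001-, 0-010-, 0-11-0, 0010-1, 1--000, 100-0-, 110110, 111--1}

NO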